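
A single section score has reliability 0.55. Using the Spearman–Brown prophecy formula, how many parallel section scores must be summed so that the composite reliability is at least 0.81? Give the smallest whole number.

4

k ≥ ρ*(1−ρ₁)/(ρ₁(1−ρ*)) = 0.81·0.45 / (0.55·0.19) = 3.488.
Smallest integer k = 4.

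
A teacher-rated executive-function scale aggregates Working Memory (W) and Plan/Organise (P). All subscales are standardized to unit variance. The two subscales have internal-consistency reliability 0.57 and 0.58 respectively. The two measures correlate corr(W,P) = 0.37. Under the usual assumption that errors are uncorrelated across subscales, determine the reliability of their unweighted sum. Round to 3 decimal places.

Var(W+P) = 2 + 2·[0.37] = 2 + 0.74 = 2.74.
With uncorrelated errors the cross-covariances are all true-score covariance, so they carry over unchanged; only the diagonal terms shrink to ρᵢσᵢ².
True-score variance = [0.57 + 0.58] + 0.74 = 1.15 + 0.74 = 1.89.
Reliability = 1.89 / 2.74 = 0.690.

0.690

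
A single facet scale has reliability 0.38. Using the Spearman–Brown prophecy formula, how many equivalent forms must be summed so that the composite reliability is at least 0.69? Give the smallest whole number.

4

k ≥ ρ*(1−ρ₁)/(ρ₁(1−ρ*)) = 0.69·0.62 / (0.38·0.31) = 3.632.
Smallest integer k = 4.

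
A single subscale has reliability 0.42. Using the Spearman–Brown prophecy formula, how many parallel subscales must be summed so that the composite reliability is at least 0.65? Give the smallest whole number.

k ≥ ρ*(1−ρ₁)/(ρ₁(1−ρ*)) = 0.65·0.58 / (0.42·0.35) = 2.565.
Smallest integer k = 3.

3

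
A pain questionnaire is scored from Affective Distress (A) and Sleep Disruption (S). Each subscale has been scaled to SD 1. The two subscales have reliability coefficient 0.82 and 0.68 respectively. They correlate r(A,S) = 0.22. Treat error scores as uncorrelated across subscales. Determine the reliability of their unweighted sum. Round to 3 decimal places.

0.795

Var(A+S) = 2 + 2·[0.22] = 2 + 0.44 = 2.44.
Because errors are independent across components, Cov(Tᵢ,Tⱼ) = Cov(Xᵢ,Xⱼ); the off-diagonal part of the true-score variance is the same as above.
True-score variance = [0.82 + 0.68] + 0.44 = 1.5 + 0.44 = 1.94.
Reliability = 1.94 / 2.44 = 0.795.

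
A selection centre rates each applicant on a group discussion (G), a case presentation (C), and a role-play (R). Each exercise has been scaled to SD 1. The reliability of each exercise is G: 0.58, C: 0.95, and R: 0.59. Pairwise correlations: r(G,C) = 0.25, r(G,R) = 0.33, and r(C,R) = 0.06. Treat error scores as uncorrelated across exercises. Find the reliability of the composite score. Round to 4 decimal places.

0.7944

Var(G+C+R) = 3 + 2·[0.25 + 0.33 + 0.06] = 3 + 1.28 = 4.28.
Because errors are independent across components, Cov(Tᵢ,Tⱼ) = Cov(Xᵢ,Xⱼ); the off-diagonal part of the true-score variance is the same as above.
True-score variance = [0.58 + 0.95 + 0.59] + 1.28 = 2.12 + 1.28 = 3.4.
Reliability = 3.4 / 4.28 = 0.7944.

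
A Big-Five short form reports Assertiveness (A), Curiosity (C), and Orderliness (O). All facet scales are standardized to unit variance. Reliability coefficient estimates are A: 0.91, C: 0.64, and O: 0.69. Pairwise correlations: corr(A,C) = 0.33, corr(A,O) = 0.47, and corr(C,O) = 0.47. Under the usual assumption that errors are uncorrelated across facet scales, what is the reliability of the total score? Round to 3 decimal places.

0.863

Var(A+C+O) = 3 + 2·[0.33 + 0.47 + 0.47] = 3 + 2.54 = 5.54.
Because errors are independent across components, Cov(Tᵢ,Tⱼ) = Cov(Xᵢ,Xⱼ); the off-diagonal part of the true-score variance is the same as above.
True-score variance = [0.91 + 0.64 + 0.69] + 2.54 = 2.24 + 2.54 = 4.78.
Reliability = 4.78 / 5.54 = 0.863.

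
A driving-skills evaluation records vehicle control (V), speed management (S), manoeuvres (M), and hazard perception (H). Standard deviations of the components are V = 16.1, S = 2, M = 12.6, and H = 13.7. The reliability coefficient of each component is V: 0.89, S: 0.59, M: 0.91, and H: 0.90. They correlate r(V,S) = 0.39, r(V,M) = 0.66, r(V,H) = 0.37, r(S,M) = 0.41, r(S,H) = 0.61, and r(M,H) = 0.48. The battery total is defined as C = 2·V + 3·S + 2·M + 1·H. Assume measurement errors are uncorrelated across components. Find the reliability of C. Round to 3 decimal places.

Var(C) = 2²·16.1² + 3²·2² + 2²·12.6² + 13.7² + 2·[6·16.1·2·0.39 + 4·16.1·12.6·0.66 + 2·16.1·13.7·0.37 + 6·2·12.6·0.41 + 3·2·13.7·0.61 + 2·12.6·13.7·0.48] = 1895.57 + 2103.94 = 3999.51.
Under uncorrelated errors the observed covariances equal the true-score covariances, so only the own-variance terms attenuate.
True-score variance = [2²·16.1²·0.89 + 3²·2²·0.59 + 2²·12.6²·0.91 + 13.7²·0.90] + 2103.94 = 1690.84 + 2103.94 = 3794.77.
Reliability = 3794.77 / 3999.51 = 0.949.

0.949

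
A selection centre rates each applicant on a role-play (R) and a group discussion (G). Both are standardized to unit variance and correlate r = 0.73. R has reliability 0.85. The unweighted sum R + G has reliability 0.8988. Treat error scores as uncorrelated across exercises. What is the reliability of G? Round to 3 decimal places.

Var(R+G) = 2 + 2·0.73 = 3.460.
True-score variance = ρ_R + ρ_G + 2·0.73, so 0.8988 = (0.85 + ρ_G + 1.46) / 3.460.
ρ_G = 0.8988·3.460 − 0.85 − 1.46 = 0.800.

0.800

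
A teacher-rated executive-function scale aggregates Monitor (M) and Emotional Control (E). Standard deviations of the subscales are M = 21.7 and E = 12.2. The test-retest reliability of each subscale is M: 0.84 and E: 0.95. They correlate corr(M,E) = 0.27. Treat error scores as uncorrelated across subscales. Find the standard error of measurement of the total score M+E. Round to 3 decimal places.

9.099

Var(total) = 619.73 + 142.96 = 762.69.
True-score variance = 536.946 + 142.96 = 679.905, so reliability = 0.8915.
Error variance = 762.69 − 679.905 = 82.7844; SEM = √82.7844 = 9.099.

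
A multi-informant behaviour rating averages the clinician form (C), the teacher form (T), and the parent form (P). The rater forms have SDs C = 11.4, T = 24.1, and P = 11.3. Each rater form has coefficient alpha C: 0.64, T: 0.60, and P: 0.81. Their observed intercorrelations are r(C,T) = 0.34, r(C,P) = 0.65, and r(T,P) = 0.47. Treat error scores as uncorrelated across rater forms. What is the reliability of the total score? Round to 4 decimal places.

Var(C+T+P) = 11.4² + 24.1² + 11.3² + 2·[11.4·24.1·0.34 + 11.4·11.3·0.65 + 24.1·11.3·0.47] = 838.46 + 610.279 = 1448.74.
Under uncorrelated errors the observed covariances equal the true-score covariances, so only the own-variance terms attenuate.
True-score variance = [11.4²·0.64 + 24.1²·0.60 + 11.3²·0.81] + 610.279 = 535.089 + 610.279 = 1145.37.
Reliability = 1145.37 / 1448.74 = 0.7906.

0.7906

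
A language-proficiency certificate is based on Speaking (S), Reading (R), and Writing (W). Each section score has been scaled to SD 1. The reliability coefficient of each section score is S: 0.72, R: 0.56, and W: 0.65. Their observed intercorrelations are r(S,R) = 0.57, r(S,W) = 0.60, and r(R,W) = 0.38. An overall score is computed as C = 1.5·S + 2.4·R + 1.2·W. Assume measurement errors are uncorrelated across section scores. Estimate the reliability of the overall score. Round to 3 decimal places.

0.795

Var(C) = 1.5² + 2.4² + 1.2² + 2·[3.6·0.57 + 1.8·0.60 + 2.88·0.38] = 9.45 + 8.4528 = 17.9028.
Under uncorrelated errors the observed covariances equal the true-score covariances, so only the own-variance terms attenuate.
True-score variance = [1.5²·0.72 + 2.4²·0.56 + 1.2²·0.65] + 8.4528 = 5.7816 + 8.4528 = 14.2344.
Reliability = 14.2344 / 17.9028 = 0.795.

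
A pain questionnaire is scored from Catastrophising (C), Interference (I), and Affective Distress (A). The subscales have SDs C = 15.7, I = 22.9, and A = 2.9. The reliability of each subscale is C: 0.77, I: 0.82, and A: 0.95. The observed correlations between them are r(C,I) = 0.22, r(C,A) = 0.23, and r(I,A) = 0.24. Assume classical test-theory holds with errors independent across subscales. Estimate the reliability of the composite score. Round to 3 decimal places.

Var(C+I+A) = 15.7² + 22.9² + 2.9² + 2·[15.7·22.9·0.22 + 15.7·2.9·0.23 + 22.9·2.9·0.24] = 779.31 + 211.014 = 990.324.
With uncorrelated errors the cross-covariances are all true-score covariance, so they carry over unchanged; only the diagonal terms shrink to ρᵢσᵢ².
True-score variance = [15.7²·0.77 + 22.9²·0.82 + 2.9²·0.95] + 211.014 = 627.803 + 211.014 = 838.817.
Reliability = 838.817 / 990.324 = 0.847.

0.847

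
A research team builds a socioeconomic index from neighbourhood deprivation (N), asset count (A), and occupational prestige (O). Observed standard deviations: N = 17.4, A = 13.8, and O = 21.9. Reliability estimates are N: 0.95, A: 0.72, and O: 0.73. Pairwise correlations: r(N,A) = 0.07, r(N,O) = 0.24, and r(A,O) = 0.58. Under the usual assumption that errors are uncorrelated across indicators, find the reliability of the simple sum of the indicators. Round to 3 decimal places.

Var(N+A+O) = 17.4² + 13.8² + 21.9² + 2·[17.4·13.8·0.07 + 17.4·21.9·0.24 + 13.8·21.9·0.58] = 972.81 + 567.101 = 1539.91.
With uncorrelated errors the cross-covariances are all true-score covariance, so they carry over unchanged; only the diagonal terms shrink to ρᵢσᵢ².
True-score variance = [17.4²·0.95 + 13.8²·0.72 + 21.9²·0.73] + 567.101 = 774.854 + 567.101 = 1341.95.
Reliability = 1341.95 / 1539.91 = 0.871.

0.871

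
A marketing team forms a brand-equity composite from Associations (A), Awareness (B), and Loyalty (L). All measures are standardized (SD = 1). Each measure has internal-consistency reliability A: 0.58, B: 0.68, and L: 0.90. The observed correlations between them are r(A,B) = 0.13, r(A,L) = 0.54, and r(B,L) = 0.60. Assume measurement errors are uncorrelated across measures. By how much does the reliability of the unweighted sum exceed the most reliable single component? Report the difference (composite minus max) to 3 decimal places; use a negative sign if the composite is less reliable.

Var(sum) = 3 + 2.54 = 5.54; true-score variance = 2.16 + 2.54 = 4.7; composite reliability = 0.8484.
Max component reliability = 0.9000.
Difference = 0.8484 − 0.9000 = -0.052.

-0.052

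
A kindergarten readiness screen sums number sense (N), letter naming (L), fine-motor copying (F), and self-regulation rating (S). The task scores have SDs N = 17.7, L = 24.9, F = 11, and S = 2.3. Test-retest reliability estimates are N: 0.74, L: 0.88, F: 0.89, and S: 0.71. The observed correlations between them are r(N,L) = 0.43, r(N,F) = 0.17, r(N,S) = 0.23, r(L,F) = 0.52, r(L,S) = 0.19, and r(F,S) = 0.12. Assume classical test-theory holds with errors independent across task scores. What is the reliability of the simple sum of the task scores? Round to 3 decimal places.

0.907

Var(N+L+F+S) = 17.7² + 24.9² + 11² + 2.3² + 2·[17.7·24.9·0.43 + 17.7·11·0.17 + 17.7·2.3·0.23 + 24.9·11·0.52 + 24.9·2.3·0.19 + 11·2.3·0.12] = 1059.59 + 776.643 = 1836.23.
Because errors are independent across components, Cov(Tᵢ,Tⱼ) = Cov(Xᵢ,Xⱼ); the off-diagonal part of the true-score variance is the same as above.
True-score variance = [17.7²·0.74 + 24.9²·0.88 + 11²·0.89 + 2.3²·0.71] + 776.643 = 888.889 + 776.643 = 1665.53.
Reliability = 1665.53 / 1836.23 = 0.907.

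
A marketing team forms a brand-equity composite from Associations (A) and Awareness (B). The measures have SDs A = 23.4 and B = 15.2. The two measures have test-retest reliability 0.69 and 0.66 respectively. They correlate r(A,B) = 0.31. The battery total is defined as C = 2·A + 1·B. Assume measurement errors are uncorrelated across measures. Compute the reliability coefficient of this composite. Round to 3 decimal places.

Var(C) = 2²·23.4² + 15.2² + 2·[2·23.4·15.2·0.31] = 2421.28 + 441.043 = 2862.32.
With uncorrelated errors the cross-covariances are all true-score covariance, so they carry over unchanged; only the diagonal terms shrink to ρᵢσᵢ².
True-score variance = [2²·23.4²·0.69 + 15.2²·0.66] + 441.043 = 1663.75 + 441.043 = 2104.8.
Reliability = 2104.8 / 2862.32 = 0.735.

0.735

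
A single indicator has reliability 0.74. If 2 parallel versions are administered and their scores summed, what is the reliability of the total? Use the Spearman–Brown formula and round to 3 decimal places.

0.851

ρ_k = kρ / (1 + (k−1)ρ) = 2·0.74 / (1 + 1·0.74) = 1.480 / 1.740 = 0.851.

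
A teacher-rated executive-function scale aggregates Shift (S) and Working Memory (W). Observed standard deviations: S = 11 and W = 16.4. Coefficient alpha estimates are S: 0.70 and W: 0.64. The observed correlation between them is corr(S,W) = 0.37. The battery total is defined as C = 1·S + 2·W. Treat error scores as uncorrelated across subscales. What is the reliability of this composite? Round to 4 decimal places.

0.7106

Var(C) = 11² + 2²·16.4² + 2·[2·11·16.4·0.37] = 1196.84 + 266.992 = 1463.83.
Under uncorrelated errors the observed covariances equal the true-score covariances, so only the own-variance terms attenuate.
True-score variance = [11²·0.70 + 2²·16.4²·0.64] + 266.992 = 773.238 + 266.992 = 1040.23.
Reliability = 1040.23 / 1463.83 = 0.7106.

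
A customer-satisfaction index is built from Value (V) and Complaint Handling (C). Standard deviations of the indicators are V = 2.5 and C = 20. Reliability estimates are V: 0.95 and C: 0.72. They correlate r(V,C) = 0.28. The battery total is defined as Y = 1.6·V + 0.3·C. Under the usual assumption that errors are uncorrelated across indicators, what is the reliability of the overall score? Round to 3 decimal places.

0.834

Var(Y) = 1.6²·2.5² + 0.3²·20² + 2·[0.48·2.5·20·0.28] = 52 + 13.44 = 65.44.
Because errors are independent across components, Cov(Tᵢ,Tⱼ) = Cov(Xᵢ,Xⱼ); the off-diagonal part of the true-score variance is the same as above.
True-score variance = [1.6²·2.5²·0.95 + 0.3²·20²·0.72] + 13.44 = 41.12 + 13.44 = 54.56.
Reliability = 54.56 / 65.44 = 0.834.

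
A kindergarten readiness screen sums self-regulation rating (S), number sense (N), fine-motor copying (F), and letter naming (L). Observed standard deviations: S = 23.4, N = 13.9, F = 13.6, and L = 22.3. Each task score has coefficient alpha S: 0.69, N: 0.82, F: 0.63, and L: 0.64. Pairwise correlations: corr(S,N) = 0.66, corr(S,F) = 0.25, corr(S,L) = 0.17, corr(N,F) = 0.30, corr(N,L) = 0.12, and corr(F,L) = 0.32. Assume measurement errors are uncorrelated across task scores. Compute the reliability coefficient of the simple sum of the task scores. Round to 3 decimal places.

Var(S+N+F+L) = 23.4² + 13.9² + 13.6² + 22.3² + 2·[23.4·13.9·0.66 + 23.4·13.6·0.25 + 23.4·22.3·0.17 + 13.9·13.6·0.30 + 13.9·22.3·0.12 + 13.6·22.3·0.32] = 1423.02 + 1147.8 = 2570.82.
Because errors are independent across components, Cov(Tᵢ,Tⱼ) = Cov(Xᵢ,Xⱼ); the off-diagonal part of the true-score variance is the same as above.
True-score variance = [23.4²·0.69 + 13.9²·0.82 + 13.6²·0.63 + 22.3²·0.64] + 1147.8 = 971.039 + 1147.8 = 2118.84.
Reliability = 2118.84 / 2570.82 = 0.824.

0.824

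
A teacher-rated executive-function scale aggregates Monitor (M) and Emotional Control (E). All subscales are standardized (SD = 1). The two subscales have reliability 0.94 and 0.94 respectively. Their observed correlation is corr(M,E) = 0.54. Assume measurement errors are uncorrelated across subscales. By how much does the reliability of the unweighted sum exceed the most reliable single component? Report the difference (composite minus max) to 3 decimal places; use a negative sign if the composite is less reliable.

0.021

Var(sum) = 2 + 1.08 = 3.08; true-score variance = 1.88 + 1.08 = 2.96; composite reliability = 0.9610.
Max component reliability = 0.9400.
Difference = 0.9610 − 0.9400 = 0.021.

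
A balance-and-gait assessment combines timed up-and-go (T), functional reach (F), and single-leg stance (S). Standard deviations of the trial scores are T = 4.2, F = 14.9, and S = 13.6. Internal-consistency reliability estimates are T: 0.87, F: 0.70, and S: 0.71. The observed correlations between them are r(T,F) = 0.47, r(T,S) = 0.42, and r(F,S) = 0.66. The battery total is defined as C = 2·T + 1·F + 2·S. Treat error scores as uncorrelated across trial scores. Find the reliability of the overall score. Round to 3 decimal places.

0.845

Var(C) = 2²·4.2² + 14.9² + 2²·13.6² + 2·[2·4.2·14.9·0.47 + 4·4.2·13.6·0.42 + 2·14.9·13.6·0.66] = 1032.41 + 844.543 = 1876.95.
Because errors are independent across components, Cov(Tᵢ,Tⱼ) = Cov(Xᵢ,Xⱼ); the off-diagonal part of the true-score variance is the same as above.
True-score variance = [2²·4.2²·0.87 + 14.9²·0.70 + 2²·13.6²·0.71] + 844.543 = 742.081 + 844.543 = 1586.62.
Reliability = 1586.62 / 1876.95 = 0.845.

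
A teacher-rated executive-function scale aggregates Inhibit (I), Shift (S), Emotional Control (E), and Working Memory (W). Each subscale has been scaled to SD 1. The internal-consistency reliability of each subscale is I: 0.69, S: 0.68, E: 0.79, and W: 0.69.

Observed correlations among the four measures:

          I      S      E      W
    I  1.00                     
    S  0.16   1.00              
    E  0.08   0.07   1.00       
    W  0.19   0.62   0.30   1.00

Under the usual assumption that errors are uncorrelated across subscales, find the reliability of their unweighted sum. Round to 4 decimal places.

0.8319

Var(I+S+E+W) = 4 + 2·[0.16 + 0.08 + 0.19 + 0.07 + 0.62 + 0.30] = 4 + 2.84 = 6.84.
Because errors are independent across components, Cov(Tᵢ,Tⱼ) = Cov(Xᵢ,Xⱼ); the off-diagonal part of the true-score variance is the same as above.
True-score variance = [0.69 + 0.68 + 0.79 + 0.69] + 2.84 = 2.85 + 2.84 = 5.69.
Reliability = 5.69 / 6.84 = 0.8319.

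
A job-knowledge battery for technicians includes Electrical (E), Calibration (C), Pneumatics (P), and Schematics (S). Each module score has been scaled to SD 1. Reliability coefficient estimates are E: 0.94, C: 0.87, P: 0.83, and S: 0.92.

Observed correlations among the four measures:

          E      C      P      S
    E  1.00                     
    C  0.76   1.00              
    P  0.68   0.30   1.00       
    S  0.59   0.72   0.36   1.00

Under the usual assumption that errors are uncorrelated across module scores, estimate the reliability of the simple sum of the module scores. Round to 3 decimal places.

0.959

Var(E+C+P+S) = 4 + 2·[0.76 + 0.68 + 0.59 + 0.30 + 0.72 + 0.36] = 4 + 6.82 = 10.82.
With uncorrelated errors the cross-covariances are all true-score covariance, so they carry over unchanged; only the diagonal terms shrink to ρᵢσᵢ².
True-score variance = [0.94 + 0.87 + 0.83 + 0.92] + 6.82 = 3.56 + 6.82 = 10.38.
Reliability = 10.38 / 10.82 = 0.959.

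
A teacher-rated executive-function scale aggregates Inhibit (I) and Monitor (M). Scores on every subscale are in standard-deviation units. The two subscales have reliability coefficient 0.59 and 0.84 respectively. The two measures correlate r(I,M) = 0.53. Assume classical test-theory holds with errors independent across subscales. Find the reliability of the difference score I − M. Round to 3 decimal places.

Var(I−M) = 1 + 1 − 2·0.53 = 2 − 1.06 = 0.94.
Because errors are independent across components, Cov(Tᵢ,Tⱼ) = Cov(Xᵢ,Xⱼ); the off-diagonal part of the true-score variance is the same as above.
True-score variance = [0.59 + 0.84] − 1.06 = 1.43 − 1.06 = 0.37.
Reliability = 0.37 / 0.94 = 0.394.

0.394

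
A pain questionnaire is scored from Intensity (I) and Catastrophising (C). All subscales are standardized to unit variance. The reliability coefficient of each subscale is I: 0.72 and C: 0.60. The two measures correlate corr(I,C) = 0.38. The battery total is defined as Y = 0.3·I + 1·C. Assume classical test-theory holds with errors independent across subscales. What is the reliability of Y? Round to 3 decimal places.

Var(Y) = 0.3² + 1 + 2·[0.3·0.38] = 1.09 + 0.228 = 1.318.
Because errors are independent across components, Cov(Tᵢ,Tⱼ) = Cov(Xᵢ,Xⱼ); the off-diagonal part of the true-score variance is the same as above.
True-score variance = [0.3²·0.72 + 0.60] + 0.228 = 0.6648 + 0.228 = 0.8928.
Reliability = 0.8928 / 1.318 = 0.677.

0.677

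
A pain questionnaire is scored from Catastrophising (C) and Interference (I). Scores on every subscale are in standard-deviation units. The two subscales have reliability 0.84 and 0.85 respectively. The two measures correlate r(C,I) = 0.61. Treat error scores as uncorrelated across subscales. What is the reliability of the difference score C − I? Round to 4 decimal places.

Var(C−I) = 1 + 1 − 2·0.61 = 2 − 1.22 = 0.78.
Because errors are independent across components, Cov(Tᵢ,Tⱼ) = Cov(Xᵢ,Xⱼ); the off-diagonal part of the true-score variance is the same as above.
True-score variance = [0.84 + 0.85] − 1.22 = 1.69 − 1.22 = 0.47.
Reliability = 0.47 / 0.78 = 0.6026.

0.6026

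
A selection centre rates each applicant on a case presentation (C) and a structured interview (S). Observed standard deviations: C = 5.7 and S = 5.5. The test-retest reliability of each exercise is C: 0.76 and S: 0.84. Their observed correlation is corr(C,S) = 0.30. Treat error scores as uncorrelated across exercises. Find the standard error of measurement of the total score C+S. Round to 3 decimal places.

3.555

Var(total) = 62.74 + 18.81 = 81.55.
True-score variance = 50.1024 + 18.81 = 68.9124, so reliability = 0.8450.
Error variance = 81.55 − 68.9124 = 12.6376; SEM = √12.6376 = 3.555.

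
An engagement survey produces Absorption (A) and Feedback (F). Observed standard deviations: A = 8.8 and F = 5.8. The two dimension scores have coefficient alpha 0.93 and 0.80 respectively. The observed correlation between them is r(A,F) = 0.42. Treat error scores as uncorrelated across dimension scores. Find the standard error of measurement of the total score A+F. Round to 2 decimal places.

Var(total) = 111.08 + 42.8736 = 153.954.
True-score variance = 98.9312 + 42.8736 = 141.805, so reliability = 0.9211.
Error variance = 153.954 − 141.805 = 12.1488; SEM = √12.1488 = 3.49.

3.49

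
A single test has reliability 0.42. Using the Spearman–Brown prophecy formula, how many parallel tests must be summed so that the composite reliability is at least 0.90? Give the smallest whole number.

k ≥ ρ*(1−ρ₁)/(ρ₁(1−ρ*)) = 0.90·0.58 / (0.42·0.10) = 12.429.
Smallest integer k = 13.

13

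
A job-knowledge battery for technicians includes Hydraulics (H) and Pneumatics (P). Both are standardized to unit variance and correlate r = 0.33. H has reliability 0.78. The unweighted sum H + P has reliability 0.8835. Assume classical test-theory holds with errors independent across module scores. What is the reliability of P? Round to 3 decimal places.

0.910

Var(H+P) = 2 + 2·0.33 = 2.660.
True-score variance = ρ_H + ρ_P + 2·0.33, so 0.8835 = (0.78 + ρ_P + 0.66) / 2.660.
ρ_P = 0.8835·2.660 − 0.78 − 0.66 = 0.910.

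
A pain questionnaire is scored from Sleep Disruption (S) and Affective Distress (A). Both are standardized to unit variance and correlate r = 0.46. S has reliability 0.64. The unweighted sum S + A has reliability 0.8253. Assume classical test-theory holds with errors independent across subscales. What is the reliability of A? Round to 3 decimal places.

Var(S+A) = 2 + 2·0.46 = 2.920.
True-score variance = ρ_S + ρ_A + 2·0.46, so 0.8253 = (0.64 + ρ_A + 0.92) / 2.920.
ρ_A = 0.8253·2.920 − 0.64 − 0.92 = 0.850.

0.850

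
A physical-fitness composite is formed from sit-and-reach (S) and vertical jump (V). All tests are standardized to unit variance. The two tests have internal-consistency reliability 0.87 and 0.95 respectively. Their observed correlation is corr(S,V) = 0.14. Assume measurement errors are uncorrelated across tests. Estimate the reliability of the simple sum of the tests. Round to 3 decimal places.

0.921

Var(S+V) = 2 + 2·[0.14] = 2 + 0.28 = 2.28.
Under uncorrelated errors the observed covariances equal the true-score covariances, so only the own-variance terms attenuate.
True-score variance = [0.87 + 0.95] + 0.28 = 1.82 + 0.28 = 2.1.
Reliability = 2.1 / 2.28 = 0.921.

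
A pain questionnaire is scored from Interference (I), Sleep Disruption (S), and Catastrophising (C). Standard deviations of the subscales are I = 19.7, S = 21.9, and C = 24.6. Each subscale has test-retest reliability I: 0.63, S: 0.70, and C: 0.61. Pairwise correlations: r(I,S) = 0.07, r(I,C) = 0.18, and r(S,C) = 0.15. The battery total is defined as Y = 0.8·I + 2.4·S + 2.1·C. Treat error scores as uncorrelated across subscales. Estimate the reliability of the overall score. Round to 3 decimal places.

0.716

Var(Y) = 0.8²·19.7² + 2.4²·21.9² + 2.1²·24.6² + 2·[1.92·19.7·21.9·0.07 + 1.68·19.7·24.6·0.18 + 5.04·21.9·24.6·0.15] = 5679.69 + 1223.64 = 6903.33.
Under uncorrelated errors the observed covariances equal the true-score covariances, so only the own-variance terms attenuate.
True-score variance = [0.8²·19.7²·0.63 + 2.4²·21.9²·0.70 + 2.1²·24.6²·0.61] + 1223.64 = 3718.21 + 1223.64 = 4941.85.
Reliability = 4941.85 / 6903.33 = 0.716.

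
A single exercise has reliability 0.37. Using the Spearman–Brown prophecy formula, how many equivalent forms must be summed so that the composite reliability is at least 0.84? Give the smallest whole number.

9

k ≥ ρ*(1−ρ₁)/(ρ₁(1−ρ*)) = 0.84·0.63 / (0.37·0.16) = 8.939.
Smallest integer k = 9.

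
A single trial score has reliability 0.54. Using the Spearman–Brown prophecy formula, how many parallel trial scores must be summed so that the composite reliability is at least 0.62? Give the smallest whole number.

2

k ≥ ρ*(1−ρ₁)/(ρ₁(1−ρ*)) = 0.62·0.46 / (0.54·0.38) = 1.390.
Smallest integer k = 2.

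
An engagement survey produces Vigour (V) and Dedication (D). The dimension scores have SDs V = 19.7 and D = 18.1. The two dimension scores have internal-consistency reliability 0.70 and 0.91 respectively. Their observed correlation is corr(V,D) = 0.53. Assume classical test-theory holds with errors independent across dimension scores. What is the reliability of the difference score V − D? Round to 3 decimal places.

0.568

Var(V−D) = 19.7² + 18.1² − 2·19.7·18.1·0.53 = 715.7 − 377.964 = 337.736.
Under uncorrelated errors the observed covariances equal the true-score covariances, so only the own-variance terms attenuate.
True-score variance = [19.7²·0.70 + 18.1²·0.91] − 377.964 = 569.788 − 377.964 = 191.824.
Reliability = 191.824 / 337.736 = 0.568.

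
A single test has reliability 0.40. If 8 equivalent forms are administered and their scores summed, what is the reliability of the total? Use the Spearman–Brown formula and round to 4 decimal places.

0.8421

ρ_k = kρ / (1 + (k−1)ρ) = 8·0.40 / (1 + 7·0.40) = 3.200 / 3.800 = 0.8421.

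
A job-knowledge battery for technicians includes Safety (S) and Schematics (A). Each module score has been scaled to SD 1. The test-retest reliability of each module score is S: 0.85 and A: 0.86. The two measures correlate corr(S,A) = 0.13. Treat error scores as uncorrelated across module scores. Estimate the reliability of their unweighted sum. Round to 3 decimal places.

0.872

Var(S+A) = 2 + 2·[0.13] = 2 + 0.26 = 2.26.
Under uncorrelated errors the observed covariances equal the true-score covariances, so only the own-variance terms attenuate.
True-score variance = [0.85 + 0.86] + 0.26 = 1.71 + 0.26 = 1.97.
Reliability = 1.97 / 2.26 = 0.872.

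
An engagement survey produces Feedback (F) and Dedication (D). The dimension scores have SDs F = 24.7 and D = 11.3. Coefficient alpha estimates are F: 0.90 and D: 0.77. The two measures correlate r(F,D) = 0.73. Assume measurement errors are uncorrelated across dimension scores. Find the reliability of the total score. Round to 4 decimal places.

Var(F+D) = 24.7² + 11.3² + 2·[24.7·11.3·0.73] = 737.78 + 407.501 = 1145.28.
With uncorrelated errors the cross-covariances are all true-score covariance, so they carry over unchanged; only the diagonal terms shrink to ρᵢσᵢ².
True-score variance = [24.7²·0.90 + 11.3²·0.77] + 407.501 = 647.402 + 407.501 = 1054.9.
Reliability = 1054.9 / 1145.28 = 0.9211.

0.9211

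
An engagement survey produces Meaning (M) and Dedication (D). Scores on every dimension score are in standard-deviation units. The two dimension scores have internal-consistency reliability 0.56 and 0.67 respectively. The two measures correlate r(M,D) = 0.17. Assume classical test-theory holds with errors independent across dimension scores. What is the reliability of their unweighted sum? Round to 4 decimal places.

Var(M+D) = 2 + 2·[0.17] = 2 + 0.34 = 2.34.
Because errors are independent across components, Cov(Tᵢ,Tⱼ) = Cov(Xᵢ,Xⱼ); the off-diagonal part of the true-score variance is the same as above.
True-score variance = [0.56 + 0.67] + 0.34 = 1.23 + 0.34 = 1.57.
Reliability = 1.57 / 2.34 = 0.6709.

0.6709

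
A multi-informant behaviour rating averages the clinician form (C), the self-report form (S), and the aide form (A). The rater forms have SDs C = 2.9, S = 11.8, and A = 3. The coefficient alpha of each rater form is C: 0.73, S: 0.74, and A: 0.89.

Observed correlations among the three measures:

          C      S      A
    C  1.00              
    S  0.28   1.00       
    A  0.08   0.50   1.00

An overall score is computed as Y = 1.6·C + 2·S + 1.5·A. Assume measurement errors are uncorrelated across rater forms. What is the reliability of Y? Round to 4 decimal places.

Var(Y) = 1.6²·2.9² + 2²·11.8² + 1.5²·3² + 2·[3.2·2.9·11.8·0.28 + 2.4·2.9·3·0.08 + 3·11.8·3·0.50] = 598.74 + 170.863 = 769.603.
Because errors are independent across components, Cov(Tᵢ,Tⱼ) = Cov(Xᵢ,Xⱼ); the off-diagonal part of the true-score variance is the same as above.
True-score variance = [1.6²·2.9²·0.73 + 2²·11.8²·0.74 + 1.5²·3²·0.89] + 170.863 = 445.89 + 170.863 = 616.753.
Reliability = 616.753 / 769.603 = 0.8014.

0.8014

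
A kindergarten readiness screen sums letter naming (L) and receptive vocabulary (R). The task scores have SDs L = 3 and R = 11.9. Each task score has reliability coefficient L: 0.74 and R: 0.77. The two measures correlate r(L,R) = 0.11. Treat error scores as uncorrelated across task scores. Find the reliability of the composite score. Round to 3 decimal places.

Var(L+R) = 3² + 11.9² + 2·[3·11.9·0.11] = 150.61 + 7.854 = 158.464.
Under uncorrelated errors the observed covariances equal the true-score covariances, so only the own-variance terms attenuate.
True-score variance = [3²·0.74 + 11.9²·0.77] + 7.854 = 115.7 + 7.854 = 123.554.
Reliability = 123.554 / 158.464 = 0.780.

0.780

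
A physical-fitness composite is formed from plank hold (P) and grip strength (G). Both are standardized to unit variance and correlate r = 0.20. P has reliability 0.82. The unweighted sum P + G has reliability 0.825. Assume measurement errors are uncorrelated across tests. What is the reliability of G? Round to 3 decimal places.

Var(P+G) = 2 + 2·0.20 = 2.400.
True-score variance = ρ_P + ρ_G + 2·0.20, so 0.825 = (0.82 + ρ_G + 0.40) / 2.400.
ρ_G = 0.825·2.400 − 0.82 − 0.40 = 0.760.

0.760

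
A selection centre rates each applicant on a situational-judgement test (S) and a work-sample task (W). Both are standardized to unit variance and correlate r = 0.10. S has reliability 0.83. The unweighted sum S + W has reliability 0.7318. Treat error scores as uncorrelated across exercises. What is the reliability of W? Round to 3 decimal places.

0.580

Var(S+W) = 2 + 2·0.10 = 2.200.
True-score variance = ρ_S + ρ_W + 2·0.10, so 0.7318 = (0.83 + ρ_W + 0.20) / 2.200.
ρ_W = 0.7318·2.200 − 0.83 − 0.20 = 0.580.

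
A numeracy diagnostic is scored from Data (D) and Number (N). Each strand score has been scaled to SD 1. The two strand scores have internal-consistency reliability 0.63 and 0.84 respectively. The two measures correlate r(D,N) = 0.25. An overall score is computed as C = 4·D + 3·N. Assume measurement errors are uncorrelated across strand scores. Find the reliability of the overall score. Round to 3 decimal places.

Var(C) = 4² + 3² + 2·[12·0.25] = 25 + 6 = 31.
With uncorrelated errors the cross-covariances are all true-score covariance, so they carry over unchanged; only the diagonal terms shrink to ρᵢσᵢ².
True-score variance = [4²·0.63 + 3²·0.84] + 6 = 17.64 + 6 = 23.64.
Reliability = 23.64 / 31 = 0.763.

0.763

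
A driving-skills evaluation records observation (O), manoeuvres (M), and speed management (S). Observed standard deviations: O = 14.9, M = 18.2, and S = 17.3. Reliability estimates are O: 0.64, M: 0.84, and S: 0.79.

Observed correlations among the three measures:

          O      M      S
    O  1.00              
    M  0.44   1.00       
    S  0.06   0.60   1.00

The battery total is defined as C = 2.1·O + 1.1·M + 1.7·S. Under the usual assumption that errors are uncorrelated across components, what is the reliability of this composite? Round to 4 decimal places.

Var(C) = 2.1²·14.9² + 1.1²·18.2² + 1.7²·17.3² + 2·[2.31·14.9·18.2·0.44 + 3.57·14.9·17.3·0.06 + 1.87·18.2·17.3·0.60] = 2244.81 + 1368.23 = 3613.04.
Because errors are independent across components, Cov(Tᵢ,Tⱼ) = Cov(Xᵢ,Xⱼ); the off-diagonal part of the true-score variance is the same as above.
True-score variance = [2.1²·14.9²·0.64 + 1.1²·18.2²·0.84 + 1.7²·17.3²·0.79] + 1368.23 = 1646.58 + 1368.23 = 3014.81.
Reliability = 3014.81 / 3613.04 = 0.8344.

0.8344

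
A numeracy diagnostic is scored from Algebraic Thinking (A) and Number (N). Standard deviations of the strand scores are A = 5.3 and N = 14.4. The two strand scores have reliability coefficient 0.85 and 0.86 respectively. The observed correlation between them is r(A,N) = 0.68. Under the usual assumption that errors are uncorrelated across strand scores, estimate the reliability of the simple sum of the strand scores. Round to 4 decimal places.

Var(A+N) = 5.3² + 14.4² + 2·[5.3·14.4·0.68] = 235.45 + 103.795 = 339.245.
With uncorrelated errors the cross-covariances are all true-score covariance, so they carry over unchanged; only the diagonal terms shrink to ρᵢσᵢ².
True-score variance = [5.3²·0.85 + 14.4²·0.86] + 103.795 = 202.206 + 103.795 = 306.001.
Reliability = 306.001 / 339.245 = 0.9020.

0.9020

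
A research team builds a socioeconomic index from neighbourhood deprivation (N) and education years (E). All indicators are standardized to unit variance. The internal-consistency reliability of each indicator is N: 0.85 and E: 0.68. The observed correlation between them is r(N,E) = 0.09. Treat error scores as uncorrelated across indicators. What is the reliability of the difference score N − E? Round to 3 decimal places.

0.742

Var(N−E) = 1 + 1 − 2·0.09 = 2 − 0.18 = 1.82.
Because errors are independent across components, Cov(Tᵢ,Tⱼ) = Cov(Xᵢ,Xⱼ); the off-diagonal part of the true-score variance is the same as above.
True-score variance = [0.85 + 0.68] − 0.18 = 1.53 − 0.18 = 1.35.
Reliability = 1.35 / 1.82 = 0.742.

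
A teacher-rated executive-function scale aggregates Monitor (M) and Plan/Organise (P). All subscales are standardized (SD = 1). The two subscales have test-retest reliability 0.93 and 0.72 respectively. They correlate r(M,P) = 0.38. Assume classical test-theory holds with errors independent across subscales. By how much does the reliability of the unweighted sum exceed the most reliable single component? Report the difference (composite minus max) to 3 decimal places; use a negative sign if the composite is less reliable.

Var(sum) = 2 + 0.76 = 2.76; true-score variance = 1.65 + 0.76 = 2.41; composite reliability = 0.8732.
Max component reliability = 0.9300.
Difference = 0.8732 − 0.9300 = -0.057.

-0.057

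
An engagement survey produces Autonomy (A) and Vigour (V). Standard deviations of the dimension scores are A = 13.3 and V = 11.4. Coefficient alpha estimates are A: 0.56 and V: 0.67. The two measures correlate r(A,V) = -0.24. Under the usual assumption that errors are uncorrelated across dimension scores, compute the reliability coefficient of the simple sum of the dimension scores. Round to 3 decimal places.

0.484

Var(A+V) = 13.3² + 11.4² + 2·[13.3·11.4·(-0.24)] = 306.85 − 72.7776 = 234.072.
Because errors are independent across components, Cov(Tᵢ,Tⱼ) = Cov(Xᵢ,Xⱼ); the off-diagonal part of the true-score variance is the same as above.
True-score variance = [13.3²·0.56 + 11.4²·0.67] − 72.7776 = 186.132 − 72.7776 = 113.354.
Reliability = 113.354 / 234.072 = 0.484.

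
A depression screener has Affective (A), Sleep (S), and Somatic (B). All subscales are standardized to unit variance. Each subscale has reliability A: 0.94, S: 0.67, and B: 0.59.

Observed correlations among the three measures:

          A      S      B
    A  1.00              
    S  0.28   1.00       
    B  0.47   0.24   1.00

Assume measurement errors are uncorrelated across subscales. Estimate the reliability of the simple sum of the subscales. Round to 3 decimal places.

Var(A+S+B) = 3 + 2·[0.28 + 0.47 + 0.24] = 3 + 1.98 = 4.98.
With uncorrelated errors the cross-covariances are all true-score covariance, so they carry over unchanged; only the diagonal terms shrink to ρᵢσᵢ².
True-score variance = [0.94 + 0.67 + 0.59] + 1.98 = 2.2 + 1.98 = 4.18.
Reliability = 4.18 / 4.98 = 0.839.

0.839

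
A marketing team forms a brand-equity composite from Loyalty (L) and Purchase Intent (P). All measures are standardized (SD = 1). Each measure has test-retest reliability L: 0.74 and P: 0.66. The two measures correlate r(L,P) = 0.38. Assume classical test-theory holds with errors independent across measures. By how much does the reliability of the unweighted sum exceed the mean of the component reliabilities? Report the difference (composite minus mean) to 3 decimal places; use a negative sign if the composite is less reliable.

Var(sum) = 2 + 0.76 = 2.76; true-score variance = 1.4 + 0.76 = 2.16; composite reliability = 0.7826.
Mean component reliability = 0.7000.
Difference = 0.7826 − 0.7000 = 0.083.

0.083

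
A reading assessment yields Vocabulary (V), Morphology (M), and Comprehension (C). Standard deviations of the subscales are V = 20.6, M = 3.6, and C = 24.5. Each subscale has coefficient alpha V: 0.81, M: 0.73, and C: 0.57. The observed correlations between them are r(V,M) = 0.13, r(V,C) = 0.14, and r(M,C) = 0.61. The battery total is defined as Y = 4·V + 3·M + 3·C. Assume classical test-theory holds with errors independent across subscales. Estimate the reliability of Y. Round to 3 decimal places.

0.760

Var(Y) = 4²·20.6² + 3²·3.6² + 3²·24.5² + 2·[12·20.6·3.6·0.13 + 12·20.6·24.5·0.14 + 9·3.6·24.5·0.61] = 12308.7 + 2895.61 = 15204.3.
Because errors are independent across components, Cov(Tᵢ,Tⱼ) = Cov(Xᵢ,Xⱼ); the off-diagonal part of the true-score variance is the same as above.
True-score variance = [4²·20.6²·0.81 + 3²·3.6²·0.73 + 3²·24.5²·0.57] + 2895.61 = 8664.14 + 2895.61 = 11559.7.
Reliability = 11559.7 / 15204.3 = 0.760.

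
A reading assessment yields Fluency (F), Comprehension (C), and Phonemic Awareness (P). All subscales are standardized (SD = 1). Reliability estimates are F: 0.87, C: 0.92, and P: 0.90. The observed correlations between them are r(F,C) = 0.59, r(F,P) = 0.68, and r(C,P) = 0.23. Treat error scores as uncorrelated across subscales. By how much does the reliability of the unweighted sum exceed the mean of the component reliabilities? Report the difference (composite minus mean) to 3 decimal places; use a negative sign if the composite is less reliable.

Var(sum) = 3 + 3 = 6; true-score variance = 2.69 + 3 = 5.69; composite reliability = 0.9483.
Mean component reliability = 0.8967.
Difference = 0.9483 − 0.8967 = 0.052.

0.052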